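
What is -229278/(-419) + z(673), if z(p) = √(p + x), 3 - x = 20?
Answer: 229278/419 + 4*√41 ≈ 572.82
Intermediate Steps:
x = -17 (x = 3 - 1*20 = 3 - 20 = -17)
z(p) = √(-17 + p) (z(p) = √(p - 17) = √(-17 + p))
-229278/(-419) + z(673) = -229278/(-419) + √(-17 + 673) = -229278*(-1/419) + √656 = 229278/419 + 4*√41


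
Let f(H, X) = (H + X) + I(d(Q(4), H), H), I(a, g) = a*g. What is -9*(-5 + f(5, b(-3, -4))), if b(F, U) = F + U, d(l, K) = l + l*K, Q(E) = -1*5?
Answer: 1413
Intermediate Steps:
Q(E) = -5
d(l, K) = l + K*l
f(H, X) = H + X + H*(-5 - 5*H) (f(H, X) = (H + X) + (-5*(1 + H))*H = (H + X) + (-5 - 5*H)*H = (H + X) + H*(-5 - 5*H) = H + X + H*(-5 - 5*H))
-9*(-5 + f(5, b(-3, -4))) = -9*(-5 + ((-3 - 4) - 5*5² - 4*5)) = -9*(-5 + (-7 - 5*25 - 20)) = -9*(-5 + (-7 - 125 - 20)) = -9*(-5 - 152) = -9*(-157) = 1413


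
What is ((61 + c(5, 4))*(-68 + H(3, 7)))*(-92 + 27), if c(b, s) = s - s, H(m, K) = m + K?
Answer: 229970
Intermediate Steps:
H(m, K) = K + m
c(b, s) = 0
((61 + c(5, 4))*(-68 + H(3, 7)))*(-92 + 27) = ((61 + 0)*(-68 + (7 + 3)))*(-92 + 27) = (61*(-68 + 10))*(-65) = (61*(-58))*(-65) = -3538*(-65) = 229970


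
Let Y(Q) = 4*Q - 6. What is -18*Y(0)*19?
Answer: 2052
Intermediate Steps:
Y(Q) = -6 + 4*Q
-18*Y(0)*19 = -18*(-6 + 4*0)*19 = -18*(-6 + 0)*19 = -18*(-6)*19 = 108*19 = 2052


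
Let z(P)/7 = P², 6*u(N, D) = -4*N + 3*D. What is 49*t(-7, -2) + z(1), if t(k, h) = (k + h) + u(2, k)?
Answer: -4025/6 ≈ -670.83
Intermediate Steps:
u(N, D) = D/2 - 2*N/3 (u(N, D) = (-4*N + 3*D)/6 = D/2 - 2*N/3)
t(k, h) = -4/3 + h + 3*k/2 (t(k, h) = (k + h) + (k/2 - ⅔*2) = (h + k) + (k/2 - 4/3) = (h + k) + (-4/3 + k/2) = -4/3 + h + 3*k/2)
z(P) = 7*P²
49*t(-7, -2) + z(1) = 49*(-4/3 - 2 + (3/2)*(-7)) + 7*1² = 49*(-4/3 - 2 - 21/2) + 7*1 = 49*(-83/6) + 7 = -4067/6 + 7 = -4025/6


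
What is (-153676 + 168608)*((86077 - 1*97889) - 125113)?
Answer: -2044564100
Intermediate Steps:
(-153676 + 168608)*((86077 - 1*97889) - 125113) = 14932*((86077 - 97889) - 125113) = 14932*(-11812 - 125113) = 14932*(-136925) = -2044564100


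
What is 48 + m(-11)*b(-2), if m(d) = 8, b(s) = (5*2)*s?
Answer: -112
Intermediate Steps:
b(s) = 10*s
48 + m(-11)*b(-2) = 48 + 8*(10*(-2)) = 48 + 8*(-20) = 48 - 160 = -112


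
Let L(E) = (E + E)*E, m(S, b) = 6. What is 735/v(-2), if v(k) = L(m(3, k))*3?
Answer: 245/72 ≈ 3.4028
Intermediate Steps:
L(E) = 2*E² (L(E) = (2*E)*E = 2*E²)
v(k) = 216 (v(k) = (2*6²)*3 = (2*36)*3 = 72*3 = 216)
735/v(-2) = 735/216 = 735*(1/216) = 245/72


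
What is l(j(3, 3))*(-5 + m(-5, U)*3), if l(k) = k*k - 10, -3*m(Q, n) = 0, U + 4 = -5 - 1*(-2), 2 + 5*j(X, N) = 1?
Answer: 249/5 ≈ 49.800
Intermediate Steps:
j(X, N) = -1/5 (j(X, N) = -2/5 + (1/5)*1 = -2/5 + 1/5 = -1/5)
U = -7 (U = -4 + (-5 - 1*(-2)) = -4 + (-5 + 2) = -4 - 3 = -7)
m(Q, n) = 0 (m(Q, n) = -1/3*0 = 0)
l(k) = -10 + k**2 (l(k) = k**2 - 10 = -10 + k**2)
l(j(3, 3))*(-5 + m(-5, U)*3) = (-10 + (-1/5)**2)*(-5 + 0*3) = (-10 + 1/25)*(-5 + 0) = -249/25*(-5) = 249/5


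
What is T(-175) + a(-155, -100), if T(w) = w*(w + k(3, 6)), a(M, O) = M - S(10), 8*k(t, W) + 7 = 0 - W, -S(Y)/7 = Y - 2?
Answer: 246483/8 ≈ 30810.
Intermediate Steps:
S(Y) = 14 - 7*Y (S(Y) = -7*(Y - 2) = -7*(-2 + Y) = 14 - 7*Y)
k(t, W) = -7/8 - W/8 (k(t, W) = -7/8 + (0 - W)/8 = -7/8 + (-W)/8 = -7/8 - W/8)
a(M, O) = 56 + M (a(M, O) = M - (14 - 7*10) = M - (14 - 70) = M - 1*(-56) = M + 56 = 56 + M)
T(w) = w*(-13/8 + w) (T(w) = w*(w + (-7/8 - ⅛*6)) = w*(w + (-7/8 - ¾)) = w*(w - 13/8) = w*(-13/8 + w))
T(-175) + a(-155, -100) = (⅛)*(-175)*(-13 + 8*(-175)) + (56 - 155) = (⅛)*(-175)*(-13 - 1400) - 99 = (⅛)*(-175)*(-1413) - 99 = 247275/8 - 99 = 246483/8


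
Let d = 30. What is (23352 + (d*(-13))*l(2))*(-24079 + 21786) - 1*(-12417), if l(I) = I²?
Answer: -49956639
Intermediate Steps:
(23352 + (d*(-13))*l(2))*(-24079 + 21786) - 1*(-12417) = (23352 + (30*(-13))*2²)*(-24079 + 21786) - 1*(-12417) = (23352 - 390*4)*(-2293) + 12417 = (23352 - 1560)*(-2293) + 12417 = 21792*(-2293) + 12417 = -49969056 + 12417 = -49956639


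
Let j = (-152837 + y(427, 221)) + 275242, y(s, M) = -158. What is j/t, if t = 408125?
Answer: 122247/408125 ≈ 0.29953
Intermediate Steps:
j = 122247 (j = (-152837 - 158) + 275242 = -152995 + 275242 = 122247)
j/t = 122247/408125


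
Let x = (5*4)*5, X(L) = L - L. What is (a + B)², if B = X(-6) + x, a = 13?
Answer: 12769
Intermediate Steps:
X(L) = 0
x = 100 (x = 20*5 = 100)
B = 100 (B = 0 + 100 = 100)
(a + B)² = (13 + 100)² = 113² = 12769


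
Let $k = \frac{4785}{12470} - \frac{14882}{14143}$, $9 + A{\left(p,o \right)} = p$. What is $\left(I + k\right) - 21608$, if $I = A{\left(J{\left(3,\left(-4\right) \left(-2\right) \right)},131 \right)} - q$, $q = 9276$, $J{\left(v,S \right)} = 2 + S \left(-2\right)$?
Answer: $- \frac{37592935419}{1216298} \approx -30908.0$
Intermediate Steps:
$J{\left(v,S \right)} = 2 - 2 S$
$A{\left(p,o \right)} = -9 + p$
$I = -9299$ ($I = \left(-9 + \left(2 - 2 \left(\left(-4\right) \left(-2\right)\right)\right)\right) - 9276 = \left(-9 + \left(2 - 16\right)\right) - 9276 = \left(-9 - 14\right) - 9276 = -23 - 9276 = -9299$)
$k = - \frac{813133}{1216298}$ ($k = 4785 \cdot \frac{1}{12470} - \frac{14882}{14143} = \frac{33}{86} - \frac{14882}{14143} = - \frac{813133}{1216298} \approx -0.66853$)
$\left(I + k\right) - 21608 = \left(-9299 - \frac{813133}{1216298}\right) - 21608 = - \frac{11311168235}{1216298} - 21608 = - \frac{37592935419}{1216298}$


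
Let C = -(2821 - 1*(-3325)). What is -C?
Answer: 6146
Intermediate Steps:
C = -6146 (C = -(2821 + 3325) = -1*6146 = -6146)
-C = -1*(-6146) = 6146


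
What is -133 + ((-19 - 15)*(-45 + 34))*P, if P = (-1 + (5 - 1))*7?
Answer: 7721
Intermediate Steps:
P = 21 (P = (-1 + 4)*7 = 3*7 = 21)
-133 + ((-19 - 15)*(-45 + 34))*P = -133 + ((-19 - 15)*(-45 + 34))*21 = -133 - 34*(-11)*21 = -133 + 374*21 = -133 + 7854 = 7721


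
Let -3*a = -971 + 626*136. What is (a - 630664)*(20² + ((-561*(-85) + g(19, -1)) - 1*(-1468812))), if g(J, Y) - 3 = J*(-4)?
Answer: -999160788456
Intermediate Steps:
g(J, Y) = 3 - 4*J (g(J, Y) = 3 + J*(-4) = 3 - 4*J)
a = -28055 (a = -(-971 + 626*136)/3 = -(-971 + 85136)/3 = -⅓*84165 = -28055)
(a - 630664)*(20² + ((-561*(-85) + g(19, -1)) - 1*(-1468812))) = (-28055 - 630664)*(20² + ((-561*(-85) + (3 - 4*19)) - 1*(-1468812))) = -658719*(400 + ((47685 + (3 - 76)) + 1468812)) = -658719*(400 + ((47685 - 73) + 1468812)) = -658719*(400 + (47612 + 1468812)) = -658719*(400 + 1516424) = -658719*1516824 = -999160788456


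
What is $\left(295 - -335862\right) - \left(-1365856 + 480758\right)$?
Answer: $1221255$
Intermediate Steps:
$\left(295 - -335862\right) - \left(-1365856 + 480758\right) = \left(295 + 335862\right) - -885098 = 336157 + 885098 = 1221255$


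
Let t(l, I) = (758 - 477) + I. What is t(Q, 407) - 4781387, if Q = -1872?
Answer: -4780699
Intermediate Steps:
t(l, I) = 281 + I
t(Q, 407) - 4781387 = (281 + 407) - 4781387 = 688 - 4781387 = -4780699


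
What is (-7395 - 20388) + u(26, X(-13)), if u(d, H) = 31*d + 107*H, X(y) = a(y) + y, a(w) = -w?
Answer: -26977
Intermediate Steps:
X(y) = 0 (X(y) = -y + y = 0)
(-7395 - 20388) + u(26, X(-13)) = (-7395 - 20388) + (31*26 + 107*0) = -27783 + (806 + 0) = -27783 + 806 = -26977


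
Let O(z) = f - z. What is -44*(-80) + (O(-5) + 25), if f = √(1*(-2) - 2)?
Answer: 3550 + 2*I ≈ 3550.0 + 2.0*I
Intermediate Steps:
f = 2*I (f = √(-2 - 2) = √(-4) = 2*I ≈ 2.0*I)
O(z) = -z + 2*I (O(z) = 2*I - z = -z + 2*I)
-44*(-80) + (O(-5) + 25) = -44*(-80) + ((-1*(-5) + 2*I) + 25) = 3520 + ((5 + 2*I) + 25) = 3520 + (30 + 2*I) = 3550 + 2*I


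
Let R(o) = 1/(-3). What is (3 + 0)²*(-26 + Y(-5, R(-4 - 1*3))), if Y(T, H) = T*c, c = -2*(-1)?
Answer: -324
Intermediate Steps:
R(o) = -⅓
c = 2
Y(T, H) = 2*T (Y(T, H) = T*2 = 2*T)
(3 + 0)²*(-26 + Y(-5, R(-4 - 1*3))) = (3 + 0)²*(-26 + 2*(-5)) = 3²*(-26 - 10) = 9*(-36) = -324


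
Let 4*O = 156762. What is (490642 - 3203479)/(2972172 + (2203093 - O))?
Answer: -5425674/10272149 ≈ -0.52819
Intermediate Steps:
O = 78381/2 (O = (¼)*156762 = 78381/2 ≈ 39191.)
(490642 - 3203479)/(2972172 + (2203093 - O)) = (490642 - 3203479)/(2972172 + (2203093 - 1*78381/2)) = -2712837/(2972172 + (2203093 - 78381/2)) = -2712837/(2972172 + 4327805/2) = -2712837/10272149/2 = -2712837*2/10272149 = -5425674/10272149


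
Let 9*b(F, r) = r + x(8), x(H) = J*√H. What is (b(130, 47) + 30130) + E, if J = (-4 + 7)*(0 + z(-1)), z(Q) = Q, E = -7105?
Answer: 207272/9 - 2*√2/3 ≈ 23029.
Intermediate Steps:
J = -3 (J = (-4 + 7)*(0 - 1) = 3*(-1) = -3)
x(H) = -3*√H
b(F, r) = -2*√2/3 + r/9 (b(F, r) = (r - 6*√2)/9 = -2*√2/3 + r/9)
(b(130, 47) + 30130) + E = ((-2*√2/3 + (⅑)*47) + 30130) - 7105 = ((-2*√2/3 + 47/9) + 30130) - 7105 = ((47/9 - 2*√2/3) + 30130) - 7105 = (271217/9 - 2*√2/3) - 7105 = 207272/9 - 2*√2/3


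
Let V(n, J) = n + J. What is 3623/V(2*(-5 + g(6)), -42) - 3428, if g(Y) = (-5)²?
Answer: -10479/2 ≈ -5239.5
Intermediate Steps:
g(Y) = 25
V(n, J) = J + n
3623/V(2*(-5 + g(6)), -42) - 3428 = 3623/(-42 + 2*(-5 + 25)) - 3428 = 3623/(-42 + 2*20) - 3428 = 3623/(-42 + 40) - 3428 = 3623/(-2) - 3428 = 3623*(-½) - 3428 = -3623/2 - 3428 = -10479/2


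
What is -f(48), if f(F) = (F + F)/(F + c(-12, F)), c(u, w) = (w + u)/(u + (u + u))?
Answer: -96/47 ≈ -2.0426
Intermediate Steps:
c(u, w) = (u + w)/(3*u) (c(u, w) = (u + w)/(u + 2*u) = (u + w)/((3*u)) = (u + w)*(1/(3*u)) = (u + w)/(3*u))
f(F) = 2*F/(⅓ + 35*F/36) (f(F) = (F + F)/(F + (⅓)*(-12 + F)/(-12)) = (2*F)/(F + (⅓)*(-1/12)*(-12 + F)) = (2*F)/(F + (⅓ - F/36)) = (2*F)/(⅓ + 35*F/36) = 2*F/(⅓ + 35*F/36))
-f(48) = -72*48/(12 + 35*48) = -72*48/(12 + 1680) = -72*48/1692 = -1*96/47 = -96/47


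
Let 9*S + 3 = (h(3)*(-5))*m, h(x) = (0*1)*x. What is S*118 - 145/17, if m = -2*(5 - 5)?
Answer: -2441/51 ≈ -47.863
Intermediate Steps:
h(x) = 0 (h(x) = 0*x = 0)
m = 0 (m = -2*0 = 0)
S = -⅓ (S = -⅓ + ((0*(-5))*0)/9 = -⅓ + (0*0)/9 = -⅓ + (⅑)*0 = -⅓ + 0 = -⅓ ≈ -0.33333)
S*118 - 145/17 = -⅓*118 - 145/17 = -118/3 - 145*1/17 = -118/3 - 145/17 = -2441/51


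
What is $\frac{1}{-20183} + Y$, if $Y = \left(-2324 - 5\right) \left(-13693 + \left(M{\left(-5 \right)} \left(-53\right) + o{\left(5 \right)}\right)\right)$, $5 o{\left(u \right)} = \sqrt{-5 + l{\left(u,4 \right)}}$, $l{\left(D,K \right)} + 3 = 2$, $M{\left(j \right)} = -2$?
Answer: $\frac{638673334508}{20183} - \frac{2329 i \sqrt{6}}{5} \approx 3.1644 \cdot 10^{7} - 1141.0 i$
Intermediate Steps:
$l{\left(D,K \right)} = -1$ ($l{\left(D,K \right)} = -3 + 2 = -1$)
$o{\left(u \right)} = \frac{i \sqrt{6}}{5}$ ($o{\left(u \right)} = \frac{\sqrt{-5 - 1}}{5} = \frac{\sqrt{-6}}{5} = \frac{i \sqrt{6}}{5}$)
$Y = 31644123 - \frac{2329 i \sqrt{6}}{5}$ ($Y = \left(-2324 - 5\right) \left(-13693 + \left(\left(-2\right) \left(-53\right) + \frac{i \sqrt{6}}{5}\right)\right) = - 2329 \left(-13693 + \left(106 + \frac{i \sqrt{6}}{5}\right)\right) = - 2329 \left(-13587 + \frac{i \sqrt{6}}{5}\right) = 31644123 - \frac{2329 i \sqrt{6}}{5} \approx 3.1644 \cdot 10^{7} - 1141.0 i$)
$\frac{1}{-20183} + Y = \frac{1}{-20183} + \left(31644123 - \frac{2329 i \sqrt{6}}{5}\right) = - \frac{1}{20183} + \left(31644123 - \frac{2329 i \sqrt{6}}{5}\right) = \frac{638673334508}{20183} - \frac{2329 i \sqrt{6}}{5}$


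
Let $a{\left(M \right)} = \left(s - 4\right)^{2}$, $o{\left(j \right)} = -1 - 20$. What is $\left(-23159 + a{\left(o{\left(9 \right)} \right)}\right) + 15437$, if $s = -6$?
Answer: $-7622$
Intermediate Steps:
$o{\left(j \right)} = -21$ ($o{\left(j \right)} = -1 - 20 = -21$)
$a{\left(M \right)} = 100$ ($a{\left(M \right)} = \left(-6 - 4\right)^{2} = \left(-10\right)^{2} = 100$)
$\left(-23159 + a{\left(o{\left(9 \right)} \right)}\right) + 15437 = \left(-23159 + 100\right) + 15437 = -23059 + 15437 = -7622$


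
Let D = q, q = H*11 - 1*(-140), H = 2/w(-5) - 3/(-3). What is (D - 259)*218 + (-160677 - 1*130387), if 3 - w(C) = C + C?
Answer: -4085108/13 ≈ -3.1424e+5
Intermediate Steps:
w(C) = 3 - 2*C (w(C) = 3 - (C + C) = 3 - 2*C)
H = 15/13 (H = 2/(3 - 2*(-5)) - 3/(-3) = 2/(3 + 10) - 3*(-⅓) = 2/13 + 1 = 15/13 ≈ 1.1538)
q = 1985/13 (q = (15/13)*11 - 1*(-140) = 165/13 + 140 = 1985/13 ≈ 152.69)
D = 1985/13 ≈ 152.69
(D - 259)*218 + (-160677 - 1*130387) = (1985/13 - 259)*218 + (-160677 - 1*130387) = -1382/13*218 + (-160677 - 130387) = -301276/13 - 291064 = -4085108/13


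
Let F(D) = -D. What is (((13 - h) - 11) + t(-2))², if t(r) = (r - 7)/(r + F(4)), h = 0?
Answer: 49/4 ≈ 12.250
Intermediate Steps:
t(r) = (-7 + r)/(-4 + r) (t(r) = (r - 7)/(r - 1*4) = (-7 + r)/(r - 4) = (-7 + r)/(-4 + r))
(((13 - h) - 11) + t(-2))² = (((13 - 1*0) - 11) + (-7 - 2)/(-4 - 2))² = (((13 + 0) - 11) - 9/(-6))² = ((13 - 11) - ⅙*(-9))² = (2 + 3/2)² = (7/2)² = 49/4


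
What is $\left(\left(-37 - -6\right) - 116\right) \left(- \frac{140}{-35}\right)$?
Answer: $-588$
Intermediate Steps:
$\left(\left(-37 - -6\right) - 116\right) \left(- \frac{140}{-35}\right) = \left(\left(-37 + 6\right) - 116\right) \left(\left(-140\right) \left(- \frac{1}{35}\right)\right) = \left(-31 - 116\right) 4 = \left(-147\right) 4 = -588$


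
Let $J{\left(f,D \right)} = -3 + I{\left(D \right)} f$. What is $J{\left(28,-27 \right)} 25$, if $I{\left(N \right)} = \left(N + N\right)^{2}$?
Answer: $2041125$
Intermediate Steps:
$I{\left(N \right)} = 4 N^{2}$ ($I{\left(N \right)} = \left(2 N\right)^{2} = 4 N^{2}$)
$J{\left(f,D \right)} = -3 + 4 f D^{2}$ ($J{\left(f,D \right)} = -3 + 4 D^{2} f = -3 + 4 f D^{2}$)
$J{\left(28,-27 \right)} 25 = \left(-3 + 4 \cdot 28 \left(-27\right)^{2}\right) 25 = \left(-3 + 4 \cdot 28 \cdot 729\right) 25 = \left(-3 + 81648\right) 25 = 81645 \cdot 25 = 2041125$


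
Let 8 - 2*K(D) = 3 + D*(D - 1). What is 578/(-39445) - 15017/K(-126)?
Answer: 1175444864/631001665 ≈ 1.8628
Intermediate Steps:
K(D) = 5/2 - D*(-1 + D)/2 (K(D) = 4 - (3 + D*(D - 1))/2 = 4 - (3 + D*(-1 + D))/2 = 4 + (-3/2 - D*(-1 + D)/2) = 5/2 - D*(-1 + D)/2)
578/(-39445) - 15017/K(-126) = 578/(-39445) - 15017/(5/2 + (½)*(-126) - ½*(-126)²) = 578*(-1/39445) - 15017/(5/2 - 63 - ½*15876) = -578/39445 - 15017/(5/2 - 63 - 7938) = -578/39445 - 15017/(-15997/2) = -578/39445 - 15017*(-2/15997) = -578/39445 + 30034/15997 = 1175444864/631001665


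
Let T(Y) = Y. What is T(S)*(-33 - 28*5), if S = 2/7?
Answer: -346/7 ≈ -49.429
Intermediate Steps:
S = 2/7 (S = 2*(⅐) = 2/7 ≈ 0.28571)
T(S)*(-33 - 28*5) = 2*(-33 - 28*5)/7 = 2*(-33 - 140)/7 = (2/7)*(-173) = -346/7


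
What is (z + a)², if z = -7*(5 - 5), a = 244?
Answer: 59536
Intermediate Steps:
z = 0 (z = -7*0 = 0)
(z + a)² = (0 + 244)² = 244² = 59536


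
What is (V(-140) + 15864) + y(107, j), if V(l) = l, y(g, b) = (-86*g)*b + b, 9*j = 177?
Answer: -165229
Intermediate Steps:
j = 59/3 (j = (1/9)*177 = 59/3 ≈ 19.667)
y(g, b) = b - 86*b*g (y(g, b) = -86*b*g + b = b - 86*b*g)
(V(-140) + 15864) + y(107, j) = (-140 + 15864) + 59*(1 - 86*107)/3 = 15724 + 59*(1 - 9202)/3 = 15724 + (59/3)*(-9201) = 15724 - 180953 = -165229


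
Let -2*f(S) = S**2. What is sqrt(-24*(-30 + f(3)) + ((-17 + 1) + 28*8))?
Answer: 2*sqrt(259) ≈ 32.187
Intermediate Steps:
f(S) = -S**2/2
sqrt(-24*(-30 + f(3)) + ((-17 + 1) + 28*8)) = sqrt(-24*(-30 - 1/2*3**2) + ((-17 + 1) + 28*8)) = sqrt(-24*(-30 - 1/2*9) + (-16 + 224)) = sqrt(-24*(-30 - 9/2) + 208) = sqrt(-24*(-69/2) + 208) = sqrt(828 + 208) = sqrt(1036) = 2*sqrt(259)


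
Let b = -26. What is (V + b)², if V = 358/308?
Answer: 14630625/23716 ≈ 616.91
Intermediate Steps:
V = 179/154 (V = 358*(1/308) = 179/154 ≈ 1.1623)
(V + b)² = (179/154 - 26)² = (-3825/154)² = 14630625/23716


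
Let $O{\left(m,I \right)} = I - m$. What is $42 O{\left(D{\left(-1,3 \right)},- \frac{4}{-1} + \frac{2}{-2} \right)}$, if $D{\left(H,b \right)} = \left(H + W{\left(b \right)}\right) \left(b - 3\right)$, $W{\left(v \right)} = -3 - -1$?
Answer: $126$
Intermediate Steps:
$W{\left(v \right)} = -2$ ($W{\left(v \right)} = -3 + 1 = -2$)
$D{\left(H,b \right)} = \left(-3 + b\right) \left(-2 + H\right)$ ($D{\left(H,b \right)} = \left(H - 2\right) \left(b - 3\right) = \left(-2 + H\right) \left(-3 + b\right) = \left(-3 + b\right) \left(-2 + H\right)$)
$42 O{\left(D{\left(-1,3 \right)},- \frac{4}{-1} + \frac{2}{-2} \right)} = 42 \left(\left(- \frac{4}{-1} + \frac{2}{-2}\right) - \left(6 - -3 - 6 - 3\right)\right) = 42 \left(\left(\left(-4\right) \left(-1\right) + 2 \left(- \frac{1}{2}\right)\right) - \left(6 + 3 - 6 - 3\right)\right) = 42 \left(\left(4 - 1\right) - 0\right) = 42 \left(3 + 0\right) = 42 \cdot 3 = 126$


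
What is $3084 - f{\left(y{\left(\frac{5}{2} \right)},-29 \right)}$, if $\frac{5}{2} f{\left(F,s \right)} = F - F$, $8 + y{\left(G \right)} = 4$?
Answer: $3084$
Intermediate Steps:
$y{\left(G \right)} = -4$ ($y{\left(G \right)} = -8 + 4 = -4$)
$f{\left(F,s \right)} = 0$ ($f{\left(F,s \right)} = \frac{2 \left(F - F\right)}{5} = \frac{2}{5} \cdot 0 = 0$)
$3084 - f{\left(y{\left(\frac{5}{2} \right)},-29 \right)} = 3084 - 0 = 3084 + 0 = 3084$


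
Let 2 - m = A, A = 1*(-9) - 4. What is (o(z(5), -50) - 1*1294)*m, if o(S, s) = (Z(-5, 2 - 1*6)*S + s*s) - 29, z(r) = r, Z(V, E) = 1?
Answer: 17730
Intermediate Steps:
o(S, s) = -29 + S + s**2 (o(S, s) = (1*S + s*s) - 29 = (S + s**2) - 29 = -29 + S + s**2)
A = -13 (A = -9 - 4 = -13)
m = 15 (m = 2 - 1*(-13) = 2 + 13 = 15)
(o(z(5), -50) - 1*1294)*m = ((-29 + 5 + (-50)**2) - 1*1294)*15 = ((-29 + 5 + 2500) - 1294)*15 = (2476 - 1294)*15 = 1182*15 = 17730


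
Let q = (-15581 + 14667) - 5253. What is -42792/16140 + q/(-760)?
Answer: 1116891/204440 ≈ 5.4632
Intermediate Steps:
q = -6167 (q = -914 - 5253 = -6167)
-42792/16140 + q/(-760) = -42792/16140 - 6167/(-760) = -42792*1/16140 - 6167*(-1/760) = -3566/1345 + 6167/760 = 1116891/204440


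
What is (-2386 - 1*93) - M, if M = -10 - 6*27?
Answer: -2307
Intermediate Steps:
M = -172 (M = -10 - 162 = -172)
(-2386 - 1*93) - M = (-2386 - 1*93) - 1*(-172) = (-2386 - 93) + 172 = -2479 + 172 = -2307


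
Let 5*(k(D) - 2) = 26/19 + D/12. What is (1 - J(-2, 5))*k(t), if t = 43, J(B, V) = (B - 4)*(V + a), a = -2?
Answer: 3409/60 ≈ 56.817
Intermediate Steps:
J(B, V) = (-4 + B)*(-2 + V) (J(B, V) = (B - 4)*(V - 2) = (-4 + B)*(-2 + V))
k(D) = 216/95 + D/60 (k(D) = 2 + (26/19 + D/12)/5 = 2 + (26/95 + D/60) = 216/95 + D/60)
(1 - J(-2, 5))*k(t) = (1 - (8 - 4*5 - 2*(-2) - 2*5))*(216/95 + (1/60)*43) = (1 - (8 - 20 + 4 - 10))*(216/95 + 43/60) = (1 - 1*(-18))*(3409/1140) = (1 + 18)*(3409/1140) = 19*(3409/1140) = 3409/60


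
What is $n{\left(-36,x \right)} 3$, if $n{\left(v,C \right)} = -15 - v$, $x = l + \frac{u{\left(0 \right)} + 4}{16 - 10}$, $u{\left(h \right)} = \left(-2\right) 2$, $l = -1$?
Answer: $63$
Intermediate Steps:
$u{\left(h \right)} = -4$
$x = -1$ ($x = -1 + \frac{-4 + 4}{16 - 10} = -1 + \frac{0}{6} = -1 + 0 \cdot \frac{1}{6} = -1 + 0 = -1$)
$n{\left(-36,x \right)} 3 = \left(-15 - -36\right) 3 = \left(-15 + 36\right) 3 = 21 \cdot 3 = 63$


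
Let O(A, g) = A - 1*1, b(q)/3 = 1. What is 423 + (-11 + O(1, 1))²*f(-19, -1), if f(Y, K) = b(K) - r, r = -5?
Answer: 1391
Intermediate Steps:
b(q) = 3 (b(q) = 3*1 = 3)
O(A, g) = -1 + A (O(A, g) = A - 1 = -1 + A)
f(Y, K) = 8 (f(Y, K) = 3 - 1*(-5) = 3 + 5 = 8)
423 + (-11 + O(1, 1))²*f(-19, -1) = 423 + (-11 + (-1 + 1))²*8 = 423 + (-11 + 0)²*8 = 423 + (-11)²*8 = 423 + 121*8 = 423 + 968 = 1391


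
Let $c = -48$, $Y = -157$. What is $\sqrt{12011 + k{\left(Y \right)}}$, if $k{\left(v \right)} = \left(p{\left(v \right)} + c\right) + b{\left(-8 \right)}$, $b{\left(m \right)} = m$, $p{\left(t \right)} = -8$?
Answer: $\sqrt{11947} \approx 109.3$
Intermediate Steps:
$k{\left(v \right)} = -64$ ($k{\left(v \right)} = \left(-8 - 48\right) - 8 = -56 - 8 = -64$)
$\sqrt{12011 + k{\left(Y \right)}} = \sqrt{12011 - 64} = \sqrt{11947}$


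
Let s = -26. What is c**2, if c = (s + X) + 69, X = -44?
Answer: 1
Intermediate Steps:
c = -1 (c = (-26 - 44) + 69 = -70 + 69 = -1)
c**2 = (-1)**2 = 1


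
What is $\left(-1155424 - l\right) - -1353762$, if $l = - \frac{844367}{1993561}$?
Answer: $\frac{395399745985}{1993561} \approx 1.9834 \cdot 10^{5}$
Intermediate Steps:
$l = - \frac{844367}{1993561}$ ($l = \left(-844367\right) \frac{1}{1993561} = - \frac{844367}{1993561} \approx -0.42355$)
$\left(-1155424 - l\right) - -1353762 = \left(-1155424 - - \frac{844367}{1993561}\right) - -1353762 = \left(-1155424 + \frac{844367}{1993561}\right) + 1353762 = - \frac{2303407380497}{1993561} + 1353762 = \frac{395399745985}{1993561}$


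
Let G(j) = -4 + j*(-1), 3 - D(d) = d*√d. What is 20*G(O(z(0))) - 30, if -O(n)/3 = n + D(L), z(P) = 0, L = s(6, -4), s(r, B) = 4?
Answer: -410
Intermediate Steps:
L = 4
D(d) = 3 - d^(3/2) (D(d) = 3 - d*√d = 3 - d^(3/2))
O(n) = 15 - 3*n (O(n) = -3*(n + (3 - 4^(3/2))) = -3*(n + (3 - 1*8)) = -3*(n + (3 - 8)) = -3*(n - 5) = -3*(-5 + n) = 15 - 3*n)
G(j) = -4 - j
20*G(O(z(0))) - 30 = 20*(-4 - (15 - 3*0)) - 30 = 20*(-4 - (15 + 0)) - 30 = 20*(-4 - 1*15) - 30 = 20*(-4 - 15) - 30 = 20*(-19) - 30 = -380 - 30 = -410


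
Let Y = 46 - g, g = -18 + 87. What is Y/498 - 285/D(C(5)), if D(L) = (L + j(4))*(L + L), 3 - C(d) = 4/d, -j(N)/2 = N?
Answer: 883394/79431 ≈ 11.122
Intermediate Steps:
j(N) = -2*N
g = 69
C(d) = 3 - 4/d
Y = -23 (Y = 46 - 1*69 = 46 - 69 = -23)
D(L) = 2*L*(-8 + L) (D(L) = (L - 2*4)*(L + L) = (L - 8)*(2*L) = (-8 + L)*(2*L) = 2*L*(-8 + L))
Y/498 - 285/D(C(5)) = -23/498 - 285*1/(2*(-8 + (3 - 4/5))*(3 - 4/5)) = -23/498 - 285*5/(22*(-8 + 11/5)) = -23/498 - 285/(2*(11/5)*(-29/5)) = -23/498 - 285/(-638/25) = -23/498 - 285*(-25/638) = -23/498 + 7125/638 = 883394/79431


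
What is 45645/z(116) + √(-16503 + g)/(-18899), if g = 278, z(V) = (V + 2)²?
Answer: 45645/13924 - 5*I*√649/18899 ≈ 3.2782 - 0.0067399*I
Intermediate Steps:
z(V) = (2 + V)²
45645/z(116) + √(-16503 + g)/(-18899) = 45645/((2 + 116)²) + √(-16503 + 278)/(-18899) = 45645/(118²) + √(-16225)*(-1/18899) = 45645/13924 + (5*I*√649)*(-1/18899) = 45645*(1/13924) - 5*I*√649/18899 = 45645/13924 - 5*I*√649/18899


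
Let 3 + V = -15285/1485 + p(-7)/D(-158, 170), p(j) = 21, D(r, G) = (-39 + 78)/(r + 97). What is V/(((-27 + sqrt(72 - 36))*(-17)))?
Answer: -499/3861 ≈ -0.12924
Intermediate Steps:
D(r, G) = 39/(97 + r)
V = -59381/1287 (V = -3 + (-15285/1485 + 21/((39/(97 - 158)))) = -3 + (-15285*1/1485 + 21/((39/(-61)))) = -3 + (-1019/99 + 21/((39*(-1/61)))) = -3 + (-1019/99 + 21/(-39/61)) = -3 + (-1019/99 + 21*(-61/39)) = -3 + (-1019/99 - 427/13) = -3 - 55520/1287 = -59381/1287 ≈ -46.139)
V/(((-27 + sqrt(72 - 36))*(-17))) = -59381*(-1/(17*(-27 + sqrt(72 - 36))))/1287 = -59381*(-1/(17*(-27 + sqrt(36))))/1287 = -59381*(-1/(17*(-27 + 6)))/1287 = -59381/(1287*((-21*(-17)))) = -59381/1287/357 = -59381/1287*1/357 = -499/3861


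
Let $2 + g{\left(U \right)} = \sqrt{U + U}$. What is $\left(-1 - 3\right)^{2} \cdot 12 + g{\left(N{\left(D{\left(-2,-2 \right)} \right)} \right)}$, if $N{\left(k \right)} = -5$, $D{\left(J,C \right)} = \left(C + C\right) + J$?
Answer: $190 + i \sqrt{10} \approx 190.0 + 3.1623 i$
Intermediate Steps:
$D{\left(J,C \right)} = J + 2 C$ ($D{\left(J,C \right)} = 2 C + J = J + 2 C$)
$g{\left(U \right)} = -2 + \sqrt{2} \sqrt{U}$ ($g{\left(U \right)} = -2 + \sqrt{U + U} = -2 + \sqrt{2 U} = -2 + \sqrt{2} \sqrt{U}$)
$\left(-1 - 3\right)^{2} \cdot 12 + g{\left(N{\left(D{\left(-2,-2 \right)} \right)} \right)} = \left(-1 - 3\right)^{2} \cdot 12 - \left(2 - \sqrt{2} \sqrt{-5}\right) = \left(-4\right)^{2} \cdot 12 - \left(2 - \sqrt{2} i \sqrt{5}\right) = 16 \cdot 12 - \left(2 - i \sqrt{10}\right) = 192 - \left(2 - i \sqrt{10}\right) = 190 + i \sqrt{10}$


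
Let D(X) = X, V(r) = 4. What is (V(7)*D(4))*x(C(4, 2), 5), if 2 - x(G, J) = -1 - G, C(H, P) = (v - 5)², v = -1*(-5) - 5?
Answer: 448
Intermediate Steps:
v = 0 (v = 5 - 5 = 0)
C(H, P) = 25 (C(H, P) = (0 - 5)² = (-5)² = 25)
x(G, J) = 3 + G (x(G, J) = 2 - (-1 - G) = 2 + (1 + G) = 3 + G)
(V(7)*D(4))*x(C(4, 2), 5) = (4*4)*(3 + 25) = 16*28 = 448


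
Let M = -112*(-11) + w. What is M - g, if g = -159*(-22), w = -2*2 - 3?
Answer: -2273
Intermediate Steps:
w = -7 (w = -4 - 3 = -7)
M = 1225 (M = -112*(-11) - 7 = 1232 - 7 = 1225)
g = 3498
M - g = 1225 - 1*3498 = 1225 - 3498 = -2273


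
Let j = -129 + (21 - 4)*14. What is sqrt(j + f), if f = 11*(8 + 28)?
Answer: sqrt(505) ≈ 22.472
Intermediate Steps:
f = 396 (f = 11*36 = 396)
j = 109 (j = -129 + 17*14 = -129 + 238 = 109)
sqrt(j + f) = sqrt(109 + 396) = sqrt(505)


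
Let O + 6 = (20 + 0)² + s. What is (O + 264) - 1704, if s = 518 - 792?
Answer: -1320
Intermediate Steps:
s = -274
O = 120 (O = -6 + ((20 + 0)² - 274) = -6 + (20² - 274) = -6 + (400 - 274) = -6 + 126 = 120)
(O + 264) - 1704 = (120 + 264) - 1704 = 384 - 1704 = -1320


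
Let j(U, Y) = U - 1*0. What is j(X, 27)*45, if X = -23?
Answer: -1035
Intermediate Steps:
j(U, Y) = U (j(U, Y) = U + 0 = U)
j(X, 27)*45 = -23*45 = -1035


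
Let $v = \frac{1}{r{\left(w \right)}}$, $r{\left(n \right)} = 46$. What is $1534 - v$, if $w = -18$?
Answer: $\frac{70563}{46} \approx 1534.0$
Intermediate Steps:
$v = \frac{1}{46} \approx 0.021739$
$1534 - v = 1534 - \frac{1}{46} = \frac{70563}{46}$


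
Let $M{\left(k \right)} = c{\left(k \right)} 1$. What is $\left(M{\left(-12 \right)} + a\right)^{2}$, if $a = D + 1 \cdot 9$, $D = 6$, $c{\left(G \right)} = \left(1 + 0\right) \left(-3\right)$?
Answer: $144$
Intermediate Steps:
$c{\left(G \right)} = -3$ ($c{\left(G \right)} = 1 \left(-3\right) = -3$)
$M{\left(k \right)} = -3$ ($M{\left(k \right)} = \left(-3\right) 1 = -3$)
$a = 15$ ($a = 6 + 1 \cdot 9 = 6 + 9 = 15$)
$\left(M{\left(-12 \right)} + a\right)^{2} = \left(-3 + 15\right)^{2} = 12^{2} = 144$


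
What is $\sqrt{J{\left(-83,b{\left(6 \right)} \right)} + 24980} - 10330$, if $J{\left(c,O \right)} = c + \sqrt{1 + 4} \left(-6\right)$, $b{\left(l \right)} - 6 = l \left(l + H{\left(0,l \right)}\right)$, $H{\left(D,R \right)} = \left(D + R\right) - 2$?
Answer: $-10330 + \sqrt{24897 - 6 \sqrt{5}} \approx -10172.0$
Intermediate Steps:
$H{\left(D,R \right)} = -2 + D + R$
$b{\left(l \right)} = 6 + l \left(-2 + 2 l\right)$ ($b{\left(l \right)} = 6 + l \left(l + \left(-2 + 0 + l\right)\right) = 6 + l \left(l + \left(-2 + l\right)\right) = 6 + l \left(-2 + 2 l\right)$)
$J{\left(c,O \right)} = c - 6 \sqrt{5}$ ($J{\left(c,O \right)} = c + \sqrt{5} \left(-6\right) = c - 6 \sqrt{5}$)
$\sqrt{J{\left(-83,b{\left(6 \right)} \right)} + 24980} - 10330 = \sqrt{\left(-83 - 6 \sqrt{5}\right) + 24980} - 10330 = \sqrt{24897 - 6 \sqrt{5}} - 10330 = -10330 + \sqrt{24897 - 6 \sqrt{5}}$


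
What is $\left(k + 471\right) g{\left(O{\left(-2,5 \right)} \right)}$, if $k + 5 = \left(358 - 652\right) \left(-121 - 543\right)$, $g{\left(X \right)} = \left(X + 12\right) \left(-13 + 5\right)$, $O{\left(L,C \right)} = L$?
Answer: $-15654560$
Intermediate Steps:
$g{\left(X \right)} = -96 - 8 X$ ($g{\left(X \right)} = \left(12 + X\right) \left(-8\right) = -96 - 8 X$)
$k = 195211$ ($k = -5 + \left(358 - 652\right) \left(-121 - 543\right) = -5 - -195216 = -5 + 195216 = 195211$)
$\left(k + 471\right) g{\left(O{\left(-2,5 \right)} \right)} = \left(195211 + 471\right) \left(-96 - -16\right) = 195682 \left(-96 + 16\right) = 195682 \left(-80\right) = -15654560$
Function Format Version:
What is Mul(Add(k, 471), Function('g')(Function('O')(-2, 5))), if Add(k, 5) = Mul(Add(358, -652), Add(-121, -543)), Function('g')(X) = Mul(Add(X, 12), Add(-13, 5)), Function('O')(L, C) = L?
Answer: -15654560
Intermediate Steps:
Function('g')(X) = Add(-96, Mul(-8, X)) (Function('g')(X) = Mul(Add(12, X), -8) = Add(-96, Mul(-8, X)))
k = 195211 (k = Add(-5, Mul(Add(358, -652), Add(-121, -543))) = Add(-5, Mul(-294, -664)) = Add(-5, 195216) = 195211)
Mul(Add(k, 471), Function('g')(Function('O')(-2, 5))) = Mul(Add(195211, 471), Add(-96, Mul(-8, -2))) = Mul(195682, Add(-96, 16)) = Mul(195682, -80) = -15654560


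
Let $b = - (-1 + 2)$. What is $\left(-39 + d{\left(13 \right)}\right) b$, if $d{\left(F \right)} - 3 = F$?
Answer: $23$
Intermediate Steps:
$d{\left(F \right)} = 3 + F$
$b = -1$ ($b = \left(-1\right) 1 = -1$)
$\left(-39 + d{\left(13 \right)}\right) b = \left(-39 + \left(3 + 13\right)\right) \left(-1\right) = \left(-39 + 16\right) \left(-1\right) = \left(-23\right) \left(-1\right) = 23$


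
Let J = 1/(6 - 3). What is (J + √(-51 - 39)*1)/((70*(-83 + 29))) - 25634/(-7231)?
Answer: 41526047/11714220 - I*√10/1260 ≈ 3.5449 - 0.0025097*I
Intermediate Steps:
J = ⅓ (J = 1/3 = ⅓ ≈ 0.33333)
(J + √(-51 - 39)*1)/((70*(-83 + 29))) - 25634/(-7231) = (⅓ + √(-51 - 39)*1)/((70*(-83 + 29))) - 25634/(-7231) = (⅓ + √(-90)*1)/((70*(-54))) - 25634*(-1/7231) = (⅓ + (3*I*√10)*1)/(-3780) + 3662/1033 = (⅓ + 3*I*√10)*(-1/3780) + 3662/1033 = (-1/11340 - I*√10/1260) + 3662/1033 = 41526047/11714220 - I*√10/1260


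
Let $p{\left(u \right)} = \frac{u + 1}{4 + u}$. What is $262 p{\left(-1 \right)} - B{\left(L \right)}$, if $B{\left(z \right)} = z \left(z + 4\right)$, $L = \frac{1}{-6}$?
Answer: $\frac{23}{36} \approx 0.63889$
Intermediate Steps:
$p{\left(u \right)} = \frac{1 + u}{4 + u}$
$L = - \frac{1}{6} \approx -0.16667$
$B{\left(z \right)} = z \left(4 + z\right)$
$262 p{\left(-1 \right)} - B{\left(L \right)} = 262 \frac{1 - 1}{4 - 1} - - \frac{4 - \frac{1}{6}}{6} = 262 \cdot \frac{1}{3} \cdot 0 - \left(- \frac{1}{6}\right) \frac{23}{6} = 262 \cdot \frac{1}{3} \cdot 0 - - \frac{23}{36} = 262 \cdot 0 + \frac{23}{36} = 0 + \frac{23}{36} = \frac{23}{36}$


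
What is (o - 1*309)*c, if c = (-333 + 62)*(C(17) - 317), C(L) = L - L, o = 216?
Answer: -7989351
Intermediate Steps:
C(L) = 0
c = 85907 (c = (-333 + 62)*(0 - 317) = -271*(-317) = 85907)
(o - 1*309)*c = (216 - 1*309)*85907 = (216 - 309)*85907 = -93*85907 = -7989351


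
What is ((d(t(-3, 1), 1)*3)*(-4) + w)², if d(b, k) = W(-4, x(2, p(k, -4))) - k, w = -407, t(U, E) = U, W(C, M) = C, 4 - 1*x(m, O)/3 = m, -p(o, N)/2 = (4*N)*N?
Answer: 120409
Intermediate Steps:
p(o, N) = -8*N² (p(o, N) = -2*4*N*N = -8*N²)
x(m, O) = 12 - 3*m
d(b, k) = -4 - k
((d(t(-3, 1), 1)*3)*(-4) + w)² = (((-4 - 1*1)*3)*(-4) - 407)² = (((-4 - 1)*3)*(-4) - 407)² = (-5*3*(-4) - 407)² = (-15*(-4) - 407)² = (60 - 407)² = (-347)² = 120409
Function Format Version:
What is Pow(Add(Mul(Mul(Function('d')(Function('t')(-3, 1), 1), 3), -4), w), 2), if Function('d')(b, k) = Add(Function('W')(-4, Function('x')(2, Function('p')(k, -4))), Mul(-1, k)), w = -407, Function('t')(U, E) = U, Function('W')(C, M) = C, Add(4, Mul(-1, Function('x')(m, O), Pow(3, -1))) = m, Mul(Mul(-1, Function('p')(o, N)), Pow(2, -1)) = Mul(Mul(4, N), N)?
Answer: 120409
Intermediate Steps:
Function('p')(o, N) = Mul(-8, Pow(N, 2)) (Function('p')(o, N) = Mul(-2, Mul(Mul(4, N), N)) = Mul(-2, Mul(4, Pow(N, 2))) = Mul(-8, Pow(N, 2)))
Function('x')(m, O) = Add(12, Mul(-3, m))
Function('d')(b, k) = Add(-4, Mul(-1, k))
Pow(Add(Mul(Mul(Function('d')(Function('t')(-3, 1), 1), 3), -4), w), 2) = Pow(Add(Mul(Mul(Add(-4, Mul(-1, 1)), 3), -4), -407), 2) = Pow(Add(Mul(Mul(Add(-4, -1), 3), -4), -407), 2) = Pow(Add(Mul(Mul(-5, 3), -4), -407), 2) = Pow(Add(Mul(-15, -4), -407), 2) = Pow(Add(60, -407), 2) = Pow(-347, 2) = 120409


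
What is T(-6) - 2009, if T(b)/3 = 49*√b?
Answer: -2009 + 147*I*√6 ≈ -2009.0 + 360.08*I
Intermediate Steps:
T(b) = 147*√b (T(b) = 3*(49*√b) = 147*√b)
T(-6) - 2009 = 147*√(-6) - 2009 = 147*(I*√6) - 2009 = 147*I*√6 - 2009 = -2009 + 147*I*√6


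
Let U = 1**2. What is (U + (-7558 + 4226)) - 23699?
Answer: -27030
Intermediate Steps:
U = 1
(U + (-7558 + 4226)) - 23699 = (1 + (-7558 + 4226)) - 23699 = (1 - 3332) - 23699 = -3331 - 23699 = -27030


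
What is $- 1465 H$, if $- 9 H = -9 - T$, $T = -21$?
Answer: $\frac{5860}{3} \approx 1953.3$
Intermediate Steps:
$H = - \frac{4}{3}$ ($H = - \frac{-9 - -21}{9} = - \frac{-9 + 21}{9} = \left(- \frac{1}{9}\right) 12 = - \frac{4}{3} \approx -1.3333$)
$- 1465 H = \left(-1465\right) \left(- \frac{4}{3}\right) = \frac{5860}{3}$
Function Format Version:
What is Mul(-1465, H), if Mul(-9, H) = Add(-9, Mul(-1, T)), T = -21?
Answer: Rational(5860, 3) ≈ 1953.3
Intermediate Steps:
H = Rational(-4, 3) (H = Mul(Rational(-1, 9), Add(-9, Mul(-1, -21))) = Mul(Rational(-1, 9), Add(-9, 21)) = Mul(Rational(-1, 9), 12) = Rational(-4, 3) ≈ -1.3333)
Mul(-1465, H) = Mul(-1465, Rational(-4, 3)) = Rational(5860, 3)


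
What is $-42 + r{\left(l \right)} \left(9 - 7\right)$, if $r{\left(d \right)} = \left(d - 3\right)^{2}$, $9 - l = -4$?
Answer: $158$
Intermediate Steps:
$l = 13$ ($l = 9 - -4 = 9 + 4 = 13$)
$r{\left(d \right)} = \left(-3 + d\right)^{2}$
$-42 + r{\left(l \right)} \left(9 - 7\right) = -42 + \left(-3 + 13\right)^{2} \left(9 - 7\right) = -42 + 10^{2} \left(9 - 7\right) = -42 + 100 \cdot 2 = -42 + 200 = 158$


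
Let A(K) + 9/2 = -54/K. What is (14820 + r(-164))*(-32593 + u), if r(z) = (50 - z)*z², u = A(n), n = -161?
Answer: -30284747947934/161 ≈ -1.8810e+11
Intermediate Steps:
A(K) = -9/2 - 54/K
u = -1341/322 (u = -9/2 - 54/(-161) = -9/2 - 54*(-1/161) = -9/2 + 54/161 = -1341/322 ≈ -4.1646)
r(z) = z²*(50 - z)
(14820 + r(-164))*(-32593 + u) = (14820 + (-164)²*(50 - 1*(-164)))*(-32593 - 1341/322) = (14820 + 26896*(50 + 164))*(-10496287/322) = (14820 + 26896*214)*(-10496287/322) = (14820 + 5755744)*(-10496287/322) = 5770564*(-10496287/322) = -30284747947934/161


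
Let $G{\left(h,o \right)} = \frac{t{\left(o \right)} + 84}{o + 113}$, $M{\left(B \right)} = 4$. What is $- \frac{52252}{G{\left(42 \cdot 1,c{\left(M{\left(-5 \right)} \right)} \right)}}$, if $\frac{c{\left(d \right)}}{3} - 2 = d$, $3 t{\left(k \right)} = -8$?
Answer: $- \frac{5133759}{61} \approx -84160.0$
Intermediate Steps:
$t{\left(k \right)} = - \frac{8}{3}$ ($t{\left(k \right)} = \frac{1}{3} \left(-8\right) = - \frac{8}{3}$)
$c{\left(d \right)} = 6 + 3 d$
$G{\left(h,o \right)} = \frac{244}{3 \left(113 + o\right)}$ ($G{\left(h,o \right)} = \frac{- \frac{8}{3} + 84}{o + 113} = \frac{244}{3 \left(113 + o\right)}$)
$- \frac{52252}{G{\left(42 \cdot 1,c{\left(M{\left(-5 \right)} \right)} \right)}} = - \frac{52252}{\frac{244}{3} \frac{1}{113 + \left(6 + 3 \cdot 4\right)}} = - \frac{52252}{\frac{244}{3} \frac{1}{113 + \left(6 + 12\right)}} = - \frac{52252}{\frac{244}{3} \frac{1}{113 + 18}} = - \frac{52252}{\frac{244}{3} \cdot \frac{1}{131}} = - \frac{52252}{\frac{244}{393}} = \left(-52252\right) \frac{393}{244} = - \frac{5133759}{61}$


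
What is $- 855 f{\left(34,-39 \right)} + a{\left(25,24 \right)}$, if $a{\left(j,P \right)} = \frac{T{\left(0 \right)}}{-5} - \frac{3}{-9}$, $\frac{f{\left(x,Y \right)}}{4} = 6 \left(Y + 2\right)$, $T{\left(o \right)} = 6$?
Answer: $\frac{11388587}{15} \approx 7.5924 \cdot 10^{5}$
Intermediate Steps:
$f{\left(x,Y \right)} = 48 + 24 Y$ ($f{\left(x,Y \right)} = 4 \cdot 6 \left(Y + 2\right) = 4 \cdot 6 \left(2 + Y\right) = 4 \left(12 + 6 Y\right) = 48 + 24 Y$)
$a{\left(j,P \right)} = - \frac{13}{15}$ ($a{\left(j,P \right)} = \frac{6}{-5} - \frac{3}{-9} = 6 \left(- \frac{1}{5}\right) - - \frac{1}{3} = - \frac{6}{5} + \frac{1}{3} = - \frac{13}{15}$)
$- 855 f{\left(34,-39 \right)} + a{\left(25,24 \right)} = - 855 \left(48 + 24 \left(-39\right)\right) - \frac{13}{15} = - 855 \left(48 - 936\right) - \frac{13}{15} = \left(-855\right) \left(-888\right) - \frac{13}{15} = 759240 - \frac{13}{15} = \frac{11388587}{15}$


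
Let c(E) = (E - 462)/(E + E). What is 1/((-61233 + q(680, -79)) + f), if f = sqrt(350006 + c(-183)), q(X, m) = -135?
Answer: -2495632/153137710927 - sqrt(5209515534)/459413132781 ≈ -1.6454e-5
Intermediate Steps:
c(E) = (-462 + E)/(2*E) (c(E) = (-462 + E)/((2*E)) = (-462 + E)*(1/(2*E)) = (-462 + E)/(2*E))
f = sqrt(5209515534)/122 (f = sqrt(350006 + (1/2)*(-462 - 183)/(-183)) = sqrt(350006 + (1/2)*(-1/183)*(-645)) = sqrt(350006 + 215/122) = sqrt(42700947/122) = sqrt(5209515534)/122 ≈ 591.61)
1/((-61233 + q(680, -79)) + f) = 1/((-61233 - 135) + sqrt(5209515534)/122) = 1/(-61368 + sqrt(5209515534)/122)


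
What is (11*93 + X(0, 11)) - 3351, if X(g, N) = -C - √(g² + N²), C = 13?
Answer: -2352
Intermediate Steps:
X(g, N) = -13 - √(N² + g²) (X(g, N) = -1*13 - √(g² + N²) = -13 - √(N² + g²))
(11*93 + X(0, 11)) - 3351 = (11*93 + (-13 - √(11² + 0²))) - 3351 = (1023 + (-13 - √(121 + 0))) - 3351 = (1023 + (-13 - √121)) - 3351 = (1023 + (-13 - 1*11)) - 3351 = (1023 + (-13 - 11)) - 3351 = (1023 - 24) - 3351 = 999 - 3351 = -2352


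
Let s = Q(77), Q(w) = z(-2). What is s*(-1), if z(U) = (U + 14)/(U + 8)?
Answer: -2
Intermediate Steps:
z(U) = (14 + U)/(8 + U)
Q(w) = 2 (Q(w) = (14 - 2)/(8 - 2) = 12/6 = (1/6)*12 = 2)
s = 2
s*(-1) = 2*(-1) = -2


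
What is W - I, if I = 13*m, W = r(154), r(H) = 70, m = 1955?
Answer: -25345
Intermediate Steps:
W = 70
I = 25415 (I = 13*1955 = 25415)
W - I = 70 - 1*25415 = 70 - 25415 = -25345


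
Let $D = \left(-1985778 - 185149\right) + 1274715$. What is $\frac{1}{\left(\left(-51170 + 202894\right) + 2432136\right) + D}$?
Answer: $\frac{1}{1687648} \approx 5.9254 \cdot 10^{-7}$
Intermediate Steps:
$D = -896212$ ($D = -2170927 + 1274715 = -896212$)
$\frac{1}{\left(\left(-51170 + 202894\right) + 2432136\right) + D} = \frac{1}{\left(\left(-51170 + 202894\right) + 2432136\right) - 896212} = \frac{1}{\left(151724 + 2432136\right) - 896212} = \frac{1}{2583860 - 896212} = \frac{1}{1687648}$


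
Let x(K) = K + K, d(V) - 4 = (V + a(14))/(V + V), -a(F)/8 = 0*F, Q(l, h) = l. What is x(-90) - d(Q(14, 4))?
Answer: -369/2 ≈ -184.50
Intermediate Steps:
a(F) = 0 (a(F) = -0*F = -8*0 = 0)
d(V) = 9/2 (d(V) = 4 + (V + 0)/(V + V) = 4 + V/((2*V)) = 4 + V*(1/(2*V)) = 4 + ½ = 9/2)
x(K) = 2*K
x(-90) - d(Q(14, 4)) = 2*(-90) - 1*9/2 = -180 - 9/2 = -369/2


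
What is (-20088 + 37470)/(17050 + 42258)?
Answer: 8691/29654 ≈ 0.29308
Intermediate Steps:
(-20088 + 37470)/(17050 + 42258) = 17382/59308 = 17382*(1/59308) = 8691/29654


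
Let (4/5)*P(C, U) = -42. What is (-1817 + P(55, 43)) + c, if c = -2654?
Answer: -9047/2 ≈ -4523.5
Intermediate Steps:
P(C, U) = -105/2 (P(C, U) = (5/4)*(-42) = -105/2)
(-1817 + P(55, 43)) + c = (-1817 - 105/2) - 2654 = -3739/2 - 2654 = -9047/2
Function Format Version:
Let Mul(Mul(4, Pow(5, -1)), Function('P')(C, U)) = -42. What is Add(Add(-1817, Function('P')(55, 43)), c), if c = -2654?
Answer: Rational(-9047, 2) ≈ -4523.5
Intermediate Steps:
Function('P')(C, U) = Rational(-105, 2) (Function('P')(C, U) = Mul(Rational(5, 4), -42) = Rational(-105, 2))
Add(Add(-1817, Function('P')(55, 43)), c) = Add(Add(-1817, Rational(-105, 2)), -2654) = Add(Rational(-3739, 2), -2654) = Rational(-9047, 2)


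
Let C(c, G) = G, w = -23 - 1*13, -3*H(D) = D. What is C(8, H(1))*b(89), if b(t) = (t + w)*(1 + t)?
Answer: -1590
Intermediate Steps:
H(D) = -D/3
w = -36 (w = -23 - 13 = -36)
b(t) = (1 + t)*(-36 + t) (b(t) = (t - 36)*(1 + t) = (-36 + t)*(1 + t) = (1 + t)*(-36 + t))
C(8, H(1))*b(89) = (-1/3*1)*(-36 + 89**2 - 35*89) = -(-36 + 7921 - 3115)/3 = -1/3*4770 = -1590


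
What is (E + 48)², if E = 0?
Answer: 2304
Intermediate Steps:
(E + 48)² = (0 + 48)² = 48² = 2304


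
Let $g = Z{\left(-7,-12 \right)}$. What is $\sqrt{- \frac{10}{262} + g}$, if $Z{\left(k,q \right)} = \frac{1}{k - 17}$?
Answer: $\frac{i \sqrt{197286}}{1572} \approx 0.28255 i$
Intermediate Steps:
$Z{\left(k,q \right)} = \frac{1}{-17 + k}$
$g = - \frac{1}{24}$ ($g = \frac{1}{-17 - 7} = \frac{1}{-24} = - \frac{1}{24} \approx -0.041667$)
$\sqrt{- \frac{10}{262} + g} = \sqrt{- \frac{10}{262} - \frac{1}{24}} = \sqrt{\left(-10\right) \frac{1}{262} - \frac{1}{24}} = \sqrt{- \frac{5}{131} - \frac{1}{24}} = \sqrt{- \frac{251}{3144}} = \frac{i \sqrt{197286}}{1572}$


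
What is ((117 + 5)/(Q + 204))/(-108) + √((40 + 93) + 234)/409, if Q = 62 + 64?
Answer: -61/17820 + √367/409 ≈ 0.043416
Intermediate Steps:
Q = 126
((117 + 5)/(Q + 204))/(-108) + √((40 + 93) + 234)/409 = ((117 + 5)/(126 + 204))/(-108) + √((40 + 93) + 234)/409 = (122/330)*(-1/108) + √(133 + 234)*(1/409) = (122*(1/330))*(-1/108) + √367*(1/409) = (61/165)*(-1/108) + √367/409 = -61/17820 + √367/409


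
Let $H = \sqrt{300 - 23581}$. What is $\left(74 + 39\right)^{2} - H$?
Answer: $12769 - i \sqrt{23281} \approx 12769.0 - 152.58 i$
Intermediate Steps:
$H = i \sqrt{23281}$ ($H = \sqrt{-23281} = i \sqrt{23281} \approx 152.58 i$)
$\left(74 + 39\right)^{2} - H = \left(74 + 39\right)^{2} - i \sqrt{23281} = 113^{2} - i \sqrt{23281} = 12769 - i \sqrt{23281}$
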